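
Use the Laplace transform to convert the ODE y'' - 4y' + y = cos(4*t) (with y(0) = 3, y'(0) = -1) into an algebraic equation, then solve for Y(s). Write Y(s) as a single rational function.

Take the Laplace transform of both sides.
The derivative rules (L{y''} = s^2 Y - s·y(0) - y'(0) and L{y'} = sY - y(0), with y(0) = 3, y'(0) = -1) turn the left side into (s^2 - 4*s + 1)Y - (3*s - 13).
The right side is L{cos(4*t)} = s/(s^2 + 16).
So (s^2 - 4*s + 1)Y = s/(s^2 + 16) + (3*s - 13).
Isolate Y and clear denominators.

Y(s) = (3*s^3 - 13*s^2 + 49*s - 208)/(s^4 - 4*s^3 + 17*s^2 - 64*s + 16)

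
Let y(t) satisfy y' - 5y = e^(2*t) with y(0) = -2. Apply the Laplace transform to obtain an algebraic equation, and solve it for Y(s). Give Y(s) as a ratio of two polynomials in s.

Y(s) = (-2*s + 5)/(s^2 - 7*s + 10)

Take the Laplace transform of both sides.
With L{y'} = sY - y(0) = sY - (-2): the LHS transforms to (s - 5)Y - (-2).
The right side is L{e^(2*t)} = 1/(s - 2).
So (s - 5)Y = 1/(s - 2) + (-2).
Divide through and combine into a single rational function.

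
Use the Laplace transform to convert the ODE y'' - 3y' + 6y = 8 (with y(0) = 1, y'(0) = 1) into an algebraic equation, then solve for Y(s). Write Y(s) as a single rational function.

Y(s) = (s^2 - 2*s + 8)/(s^3 - 3*s^2 + 6*s)

Take the Laplace transform of both sides.
With L{y''} = s^2 Y - s·y(0) - y'(0) and L{y'} = sY - y(0), with y(0) = 1, y'(0) = 1: the LHS transforms to (s^2 - 3*s + 6)Y - (s - 2).
The right side is L{8} = 8/s.
So (s^2 - 3*s + 6)Y = 8/s + (s - 2).
Isolate Y and clear denominators.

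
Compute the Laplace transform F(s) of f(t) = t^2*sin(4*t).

L{sin(4t)} = 4/(s^2 + 16).
Then apply L{t^2·g(t)} = (-1)^2 d^2/ds^2[G(s)] with G(s) = 4/(s^2 + 16):
differentiating 2 times and applying the sign gives 8*(3*s^2 - 16)/(s^2 + 16)^3.

F(s) = 8*(3*s^2 - 16)/(s^2 + 16)^3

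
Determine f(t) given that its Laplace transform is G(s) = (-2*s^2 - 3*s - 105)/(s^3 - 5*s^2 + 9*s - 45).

f(t) = -5*exp(5*t) + 4*sin(3*t) + 3*cos(3*t)

Factor the denominator: s^3 - 5*s^2 + 9*s - 45 = (s - 5)*(s^2 + 9).
Partial fraction decomposition gives [-5/(s - 5)] + [3*s/(s^2 + 9)] + [12/(s^2 + 9)].
Invert each term: -5/(s - 5) ↔ -5e^(5t); 3·s/(s^2 + 9) ↔ 3cos(3t); 4·3/(s^2 + 9) ↔ 4sin(3t).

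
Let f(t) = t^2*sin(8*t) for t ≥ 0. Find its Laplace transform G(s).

L{sin(8t)} = 8/(s^2 + 64).
Then apply L{t^2·g(t)} = (-1)^2 d^2/ds^2[H(s)] with H(s) = 8/(s^2 + 64):
differentiating 2 times and applying the sign gives 16*(3*s^2 - 64)/(s^2 + 64)^3.

G(s) = 16*(3*s^2 - 64)/(s^2 + 64)^3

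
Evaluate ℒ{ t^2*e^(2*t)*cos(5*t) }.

L{cos(5t)} = s/(s^2 + 25).
Multiplying by e^(2t) shifts s → s - 2, so L{e^(2*t)*cos(5*t)} = (s - 2)/((s - 2)^2 + 25).
Then apply L{t^2·g(t)} = (-1)^2 d^2/ds^2[H(s)] with H(s) = (s - 2)/((s - 2)^2 + 25):
differentiating 2 times and applying the sign gives 2*(s - 2)*(s^2 - 4*s - 71)/(s^2 - 4*s + 29)^3.

2*(s - 2)*(s^2 - 4*s - 71)/(s^2 - 4*s + 29)^3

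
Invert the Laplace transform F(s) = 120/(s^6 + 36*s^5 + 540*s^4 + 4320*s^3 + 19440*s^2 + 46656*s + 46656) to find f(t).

Rewrite the denominator: s^6 + 36*s^5 + 540*s^4 + 4320*s^3 + 19440*s^2 + 46656*s + 46656 = (s + 6)^6.
The form in (s + 6) signals a first-shifting-theorem factor e^(-6t).
Since L{t^5} = 5!/s^6 = 120/s^6, the inverse is t^5*e^(-6*t).

f(t) = t^5*exp(-6*t)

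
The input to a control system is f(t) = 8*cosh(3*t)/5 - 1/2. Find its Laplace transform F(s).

The transform is linear, so treat each term independently.
L{-1/2} = (-1/2)/s; (8/5)·[L{cosh(3t)} = s/(s^2 - 9)].

F(s) = 8*s/(5*(s^2 - 9)) - 1/(2*s)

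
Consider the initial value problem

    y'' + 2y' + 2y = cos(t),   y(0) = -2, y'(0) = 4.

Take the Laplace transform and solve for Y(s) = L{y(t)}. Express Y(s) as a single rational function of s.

Laplace-transform each side.
The derivative rules (L{y''} = s^2 Y - s·y(0) - y'(0) and L{y'} = sY - y(0), with y(0) = -2, y'(0) = 4) turn the left side into (s^2 + 2*s + 2)Y - (-2*s).
The right side is L{cos(t)} = s/(s^2 + 1).
So (s^2 + 2*s + 2)Y = s/(s^2 + 1) + (-2*s).
Isolate Y and clear denominators.

Y(s) = (-2*s^3 - s)/(s^4 + 2*s^3 + 3*s^2 + 2*s + 2)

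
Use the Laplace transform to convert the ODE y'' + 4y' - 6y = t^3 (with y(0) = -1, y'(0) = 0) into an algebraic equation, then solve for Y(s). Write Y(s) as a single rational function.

Y(s) = (-s^5 - 4*s^4 + 6)/(s^6 + 4*s^5 - 6*s^4)

Transform both sides with L{·}.
With L{y''} = s^2 Y - s·y(0) - y'(0) and L{y'} = sY - y(0), with y(0) = -1, y'(0) = 0: the LHS transforms to (s^2 + 4*s - 6)Y - (-s - 4).
The right side is L{t^3} = 6/s^4.
So (s^2 + 4*s - 6)Y = 6/s^4 + (-s - 4).
Solve for Y(s) and write it as one ratio of polynomials.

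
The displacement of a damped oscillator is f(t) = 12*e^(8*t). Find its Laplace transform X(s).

X(s) = 12/(s - 8)

L{12} = 12/s.
By the first shifting theorem, multiplying by e^(8t) replaces s with s - 8.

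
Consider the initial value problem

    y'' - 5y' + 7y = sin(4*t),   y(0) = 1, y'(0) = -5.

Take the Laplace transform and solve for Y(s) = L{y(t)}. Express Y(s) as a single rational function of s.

Y(s) = (s^3 - 10*s^2 + 16*s - 156)/(s^4 - 5*s^3 + 23*s^2 - 80*s + 112)

Transform both sides with L{·}.
The derivative rules (L{y''} = s^2 Y - s·y(0) - y'(0) and L{y'} = sY - y(0), with y(0) = 1, y'(0) = -5) turn the left side into (s^2 - 5*s + 7)Y - (s - 10).
The right side is L{sin(4*t)} = 4/(s^2 + 16).
So (s^2 - 5*s + 7)Y = 4/(s^2 + 16) + (s - 10).
Isolate Y and clear denominators.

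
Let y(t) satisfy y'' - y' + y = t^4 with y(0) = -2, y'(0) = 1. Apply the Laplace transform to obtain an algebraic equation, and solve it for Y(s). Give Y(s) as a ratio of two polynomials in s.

Laplace-transform each side.
The derivative rules (L{y''} = s^2 Y - s·y(0) - y'(0) and L{y'} = sY - y(0), with y(0) = -2, y'(0) = 1) turn the left side into (s^2 - s + 1)Y - (-2*s + 3).
The right side is L{t^4} = 24/s^5.
So (s^2 - s + 1)Y = 24/s^5 + (-2*s + 3).
Solve for Y(s) and write it as one ratio of polynomials.

Y(s) = (-2*s^6 + 3*s^5 + 24)/(s^7 - s^6 + s^5)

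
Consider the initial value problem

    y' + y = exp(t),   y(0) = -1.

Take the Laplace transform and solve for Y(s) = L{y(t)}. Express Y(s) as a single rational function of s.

Transform both sides with L{·}.
Using L{y'} = sY - y(0) = sY - (-1), the left side becomes (s + 1)Y - (-1).
The right side is L{exp(t)} = 1/(s - 1).
So (s + 1)Y = 1/(s - 1) + (-1).
Solve for Y(s) and write it as one ratio of polynomials.

Y(s) = (-s + 2)/(s^2 - 1)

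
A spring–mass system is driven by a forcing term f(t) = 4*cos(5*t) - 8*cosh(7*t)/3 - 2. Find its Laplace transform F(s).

F(s) = 4*s/(s^2 + 25) - 8*s/(3*(s^2 - 49)) - 2/s

The transform is linear, so treat each term independently.
L{-2} = -2/s; (4)·[L{cos(5t)} = s/(s^2 + 25)]; (-8/3)·[L{cosh(7t)} = s/(s^2 - 49)].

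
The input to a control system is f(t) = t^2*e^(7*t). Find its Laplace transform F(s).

F(s) = 2/(s - 7)^3

L{e^(7t)} = 1/(s - 7).
Then apply L{t^2·g(t)} = (-1)^2 d^2/ds^2[G(s)] with G(s) = 1/(s - 7):
differentiating 2 times and applying the sign gives 2/(s - 7)^3.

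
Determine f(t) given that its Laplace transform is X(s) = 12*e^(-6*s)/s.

The factor e^(-6s) signals a time shift by c = 6 (second shifting theorem).
L{12} = 12/s, so L^-1{12/s} = 12.
Hence the inverse is u(t - 6) times that function evaluated at t - 6.

f(t) = Heaviside(t - 6)*(12)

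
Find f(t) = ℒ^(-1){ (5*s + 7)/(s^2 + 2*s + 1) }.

Factor the denominator: s^2 + 2*s + 1 = (s + 1)^2.
Partial fraction decomposition gives [5/(s + 1)] + [2/(s + 1)^2].
Invert each term: 5/(s + 1) ↔ 5e^(-t); 2/(s + 1)^2 ↔ 2t·e^(-t).

f(t) = 2*t*exp(-t) + 5*exp(-t)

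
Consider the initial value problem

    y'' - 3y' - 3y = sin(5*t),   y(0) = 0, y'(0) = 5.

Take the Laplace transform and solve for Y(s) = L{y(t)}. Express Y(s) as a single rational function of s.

Transform both sides with L{·}.
Using L{y''} = s^2 Y - s·y(0) - y'(0) and L{y'} = sY - y(0), with y(0) = 0, y'(0) = 5, the left side becomes (s^2 - 3*s - 3)Y - (5).
The right side is L{sin(5*t)} = 5/(s^2 + 25).
So (s^2 - 3*s - 3)Y = 5/(s^2 + 25) + (5).
Isolate Y and clear denominators.

Y(s) = (5*s^2 + 130)/(s^4 - 3*s^3 + 22*s^2 - 75*s - 75)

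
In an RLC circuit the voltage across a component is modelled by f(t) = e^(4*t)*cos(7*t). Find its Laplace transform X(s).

X(s) = (s - 4)/((s - 4)^2 + 49)

L{cos(7t)} = s/(s^2 + 49).
By the first shifting theorem, multiplying by e^(4t) replaces s with s - 4.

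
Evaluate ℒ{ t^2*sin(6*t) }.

L{sin(6t)} = 6/(s^2 + 36).
Then apply L{t^2·g(t)} = (-1)^2 d^2/ds^2[G(s)] with G(s) = 6/(s^2 + 36):
differentiating 2 times and applying the sign gives 36*(s^2 - 12)/(s^2 + 36)^3.

36*(s^2 - 12)/(s^2 + 36)^3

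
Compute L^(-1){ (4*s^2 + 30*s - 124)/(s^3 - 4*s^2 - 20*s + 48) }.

Factor the denominator: s^3 - 4*s^2 - 20*s + 48 = (s - 6)*(s - 2)*(s + 4).
Partial fraction decomposition gives [-3/(s + 4)] + [2/(s - 2)] + [5/(s - 6)].
Invert each term: -3/(s + 4) ↔ -3e^(-4t); 2/(s - 2) ↔ 2e^(2t); 5/(s - 6) ↔ 5e^(6t).

5*exp(6*t) + 2*exp(2*t) - 3*exp(-4*t)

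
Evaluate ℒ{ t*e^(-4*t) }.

L{e^(-4t)} = 1/(s + 4).
Then apply L{t·g(t)} = -d/ds[G(s)] with G(s) = 1/(s + 4):
differentiating 1 time and applying the sign gives (s + 4)^(-2).

(s + 4)^(-2)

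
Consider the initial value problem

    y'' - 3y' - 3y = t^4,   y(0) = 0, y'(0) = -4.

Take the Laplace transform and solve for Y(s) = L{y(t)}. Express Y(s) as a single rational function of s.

Transform both sides with L{·}.
The derivative rules (L{y''} = s^2 Y - s·y(0) - y'(0) and L{y'} = sY - y(0), with y(0) = 0, y'(0) = -4) turn the left side into (s^2 - 3*s - 3)Y - (-4).
The right side is L{t^4} = 24/s^5.
So (s^2 - 3*s - 3)Y = 24/s^5 + (-4).
Divide through and combine into a single rational function.

Y(s) = (-4*s^5 + 24)/(s^7 - 3*s^6 - 3*s^5)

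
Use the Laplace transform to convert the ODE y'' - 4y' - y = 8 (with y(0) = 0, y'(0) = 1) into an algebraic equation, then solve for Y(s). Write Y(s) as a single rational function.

Y(s) = (s + 8)/(s^3 - 4*s^2 - s)

Laplace-transform each side.
Using L{y''} = s^2 Y - s·y(0) - y'(0) and L{y'} = sY - y(0), with y(0) = 0, y'(0) = 1, the left side becomes (s^2 - 4*s - 1)Y - (1).
The right side is L{8} = 8/s.
So (s^2 - 4*s - 1)Y = 8/s + (1).
Solve for Y(s) and write it as one ratio of polynomials.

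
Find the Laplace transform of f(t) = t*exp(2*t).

(s - 2)^(-2)

L{e^(2t)} = 1/(s - 2).
Then apply L{t·g(t)} = -d/ds[G(s)] with G(s) = 1/(s - 2):
differentiating 1 time and applying the sign gives (s - 2)^(-2).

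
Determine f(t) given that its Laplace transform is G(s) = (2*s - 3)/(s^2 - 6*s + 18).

Complete the square in the denominator: s^2 - 6*s + 18 = (s - 3)^2 + 3^2.
Split the numerator to match: 2*s - 3 = 2·(s - 3) + 1·3.
Invert each term: 2·(s - 3)/((s - 3)^2 + 9) ↔ 2e^(3t)cos(3t); 1·3/((s - 3)^2 + 9) ↔ e^(3t)sin(3t).

f(t) = exp(3*t)*sin(3*t) + 2*exp(3*t)*cos(3*t)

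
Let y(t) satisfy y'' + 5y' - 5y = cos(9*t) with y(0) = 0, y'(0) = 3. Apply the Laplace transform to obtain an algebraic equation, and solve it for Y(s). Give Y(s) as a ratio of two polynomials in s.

Y(s) = (3*s^2 + s + 243)/(s^4 + 5*s^3 + 76*s^2 + 405*s - 405)

Transform both sides with L{·}.
The derivative rules (L{y''} = s^2 Y - s·y(0) - y'(0) and L{y'} = sY - y(0), with y(0) = 0, y'(0) = 3) turn the left side into (s^2 + 5*s - 5)Y - (3).
The right side is L{cos(9*t)} = s/(s^2 + 81).
So (s^2 + 5*s - 5)Y = s/(s^2 + 81) + (3).
Divide through and combine into a single rational function.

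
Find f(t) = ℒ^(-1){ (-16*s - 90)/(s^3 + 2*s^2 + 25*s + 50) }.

f(t) = -4*sin(5*t) + 2*cos(5*t) - 2*exp(-2*t)

Factor the denominator: s^3 + 2*s^2 + 25*s + 50 = (s + 2)*(s^2 + 25).
Partial fraction decomposition gives [-2/(s + 2)] + [2*s/(s^2 + 25)] + [-20/(s^2 + 25)].
Invert each term: -2/(s + 2) ↔ -2e^(-2t); 2·s/(s^2 + 25) ↔ 2cos(5t); -4·5/(s^2 + 25) ↔ -4sin(5t).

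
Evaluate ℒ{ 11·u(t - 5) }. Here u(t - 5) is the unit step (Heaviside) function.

By the second shifting theorem, L{u(t - c)·g(t - c)} = e^(-cs)·G(s) with c = 5 and G(s) = L{g(t)}.
L{11} = 11/s.

11*exp(-5*s)/s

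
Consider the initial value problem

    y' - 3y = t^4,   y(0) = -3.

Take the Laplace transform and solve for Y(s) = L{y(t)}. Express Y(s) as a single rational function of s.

Apply the Laplace transform to the equation.
Using L{y'} = sY - y(0) = sY - (-3), the left side becomes (s - 3)Y - (-3).
The right side is L{t^4} = 24/s^5.
So (s - 3)Y = 24/s^5 + (-3).
Solve for Y(s) and write it as one ratio of polynomials.

Y(s) = (-3*s^5 + 24)/(s^6 - 3*s^5)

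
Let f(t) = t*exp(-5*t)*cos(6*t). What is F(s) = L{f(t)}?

L{cos(6t)} = s/(s^2 + 36).
Multiplying by e^(-5t) shifts s → s + 5, so L{exp(-5*t)*cos(6*t)} = (s + 5)/((s + 5)^2 + 36).
Then apply L{t·g(t)} = -d/ds[G(s)] with G(s) = (s + 5)/((s + 5)^2 + 36):
differentiating 1 time and applying the sign gives (s - 1)*(s + 11)/(s^2 + 10*s + 61)^2.

F(s) = (s - 1)*(s + 11)/(s^2 + 10*s + 61)^2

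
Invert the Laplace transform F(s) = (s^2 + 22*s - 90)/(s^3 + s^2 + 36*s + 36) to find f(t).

Factor the denominator: s^3 + s^2 + 36*s + 36 = (s + 1)*(s^2 + 36).
Partial fraction decomposition gives [-3/(s + 1)] + [4*s/(s^2 + 36)] + [18/(s^2 + 36)].
Invert each term: -3/(s + 1) ↔ -3e^(-t); 4·s/(s^2 + 36) ↔ 4cos(6t); 3·6/(s^2 + 36) ↔ 3sin(6t).

f(t) = 3*sin(6*t) + 4*cos(6*t) - 3*exp(-t)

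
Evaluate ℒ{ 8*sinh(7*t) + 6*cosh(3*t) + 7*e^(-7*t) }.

The transform is linear, so treat each term independently.
(8)·[L{sinh(7t)} = 7/(s^2 - 49)]; (7)·[L{e^(-7t)} = 1/(s + 7)]; (6)·[L{cosh(3t)} = s/(s^2 - 9)].

6*s/(s^2 - 9) + 56/(s^2 - 49) + 7/(s + 7)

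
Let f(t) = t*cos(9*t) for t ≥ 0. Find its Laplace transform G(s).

G(s) = (s - 9)*(s + 9)/(s^2 + 81)^2

L{cos(9t)} = s/(s^2 + 81).
Then apply L{t·g(t)} = -d/ds[H(s)] with H(s) = s/(s^2 + 81):
differentiating 1 time and applying the sign gives (s - 9)*(s + 9)/(s^2 + 81)^2.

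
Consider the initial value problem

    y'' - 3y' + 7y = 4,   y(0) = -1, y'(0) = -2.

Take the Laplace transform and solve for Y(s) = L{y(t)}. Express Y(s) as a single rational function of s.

Laplace-transform each side.
With L{y''} = s^2 Y - s·y(0) - y'(0) and L{y'} = sY - y(0), with y(0) = -1, y'(0) = -2: the LHS transforms to (s^2 - 3*s + 7)Y - (-s + 1).
The right side is L{4} = 4/s.
So (s^2 - 3*s + 7)Y = 4/s + (-s + 1).
Solve for Y(s) and write it as one ratio of polynomials.

Y(s) = (-s^2 + s + 4)/(s^3 - 3*s^2 + 7*s)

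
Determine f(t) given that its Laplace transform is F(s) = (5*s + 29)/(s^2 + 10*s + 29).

Complete the square in the denominator: s^2 + 10*s + 29 = (s + 5)^2 + 2^2.
Split the numerator to match: 5*s + 29 = 5·(s + 5) + 2·2.
Invert each term: 5·(s + 5)/((s + 5)^2 + 4) ↔ 5e^(-5t)cos(2t); 2·2/((s + 5)^2 + 4) ↔ 2e^(-5t)sin(2t).

f(t) = 2*exp(-5*t)*sin(2*t) + 5*exp(-5*t)*cos(2*t)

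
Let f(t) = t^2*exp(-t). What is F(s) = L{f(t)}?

L{e^(-t)} = 1/(s + 1).
Then apply L{t^2·g(t)} = (-1)^2 d^2/ds^2[G(s)] with G(s) = 1/(s + 1):
differentiating 2 times and applying the sign gives 2/(s + 1)^3.

F(s) = 2/(s + 1)^3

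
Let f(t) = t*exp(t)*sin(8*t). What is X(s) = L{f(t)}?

X(s) = 16*(s - 1)/(s^2 - 2*s + 65)^2

L{sin(8t)} = 8/(s^2 + 64).
Multiplying by e^(t) shifts s → s - 1, so L{exp(t)*sin(8*t)} = 8/((s - 1)^2 + 64).
Then apply L{t·g(t)} = -d/ds[G(s)] with G(s) = 8/((s - 1)^2 + 64):
differentiating 1 time and applying the sign gives 16*(s - 1)/(s^2 - 2*s + 65)^2.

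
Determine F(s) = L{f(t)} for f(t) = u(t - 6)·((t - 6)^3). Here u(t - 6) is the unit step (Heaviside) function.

F(s) = 6*exp(-6*s)/s^4

By the second shifting theorem, L{u(t - c)·g(t - c)} = e^(-cs)·G(s) with c = 6 and G(s) = L{g(t)}.
L{t^3} = 3!/s^4 = 6/s^4.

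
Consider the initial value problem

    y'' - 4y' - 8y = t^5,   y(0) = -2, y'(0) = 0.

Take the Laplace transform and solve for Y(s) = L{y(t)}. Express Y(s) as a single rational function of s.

Y(s) = (-2*s^7 + 8*s^6 + 120)/(s^8 - 4*s^7 - 8*s^6)

Transform both sides with L{·}.
With L{y''} = s^2 Y - s·y(0) - y'(0) and L{y'} = sY - y(0), with y(0) = -2, y'(0) = 0: the LHS transforms to (s^2 - 4*s - 8)Y - (-2*s + 8).
The right side is L{t^5} = 120/s^6.
So (s^2 - 4*s - 8)Y = 120/s^6 + (-2*s + 8).
Solve for Y(s) and write it as one ratio of polynomials.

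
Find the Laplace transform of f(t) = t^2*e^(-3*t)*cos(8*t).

L{cos(8t)} = s/(s^2 + 64).
Multiplying by e^(-3t) shifts s → s + 3, so L{e^(-3*t)*cos(8*t)} = (s + 3)/((s + 3)^2 + 64).
Then apply L{t^2·g(t)} = (-1)^2 d^2/ds^2[G(s)] with G(s) = (s + 3)/((s + 3)^2 + 64):
differentiating 2 times and applying the sign gives 2*(s + 3)*(s^2 + 6*s - 183)/(s^2 + 6*s + 73)^3.

2*(s + 3)*(s^2 + 6*s - 183)/(s^2 + 6*s + 73)^3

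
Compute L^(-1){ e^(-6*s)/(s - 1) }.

Heaviside(t - 6)*(exp(t - 6))

The factor e^(-6s) signals a time shift by c = 6 (second shifting theorem).
L{e^(t)} = 1/(s - 1), so L^-1{1/(s - 1)} = e^(t).
Hence the inverse is u(t - 6) times that function evaluated at t - 6.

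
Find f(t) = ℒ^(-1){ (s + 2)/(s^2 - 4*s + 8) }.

Complete the square in the denominator: s^2 - 4*s + 8 = (s - 2)^2 + 2^2.
Split the numerator to match: s + 2 = 1·(s - 2) + 2·2.
Invert each term: 1·(s - 2)/((s - 2)^2 + 4) ↔ e^(2t)cos(2t); 2·2/((s - 2)^2 + 4) ↔ 2e^(2t)sin(2t).

f(t) = 2*exp(2*t)*sin(2*t) + exp(2*t)*cos(2*t)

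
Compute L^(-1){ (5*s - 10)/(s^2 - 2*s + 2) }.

-5*exp(t)*sin(t) + 5*exp(t)*cos(t)

Complete the square in the denominator: s^2 - 2*s + 2 = (s - 1)^2 + 1^2.
Split the numerator to match: 5*s - 10 = 5·(s - 1) - 5·1.
Invert each term: 5·(s - 1)/((s - 1)^2 + 1) ↔ 5e^(t)cos(t); -5·1/((s - 1)^2 + 1) ↔ -5e^(t)sin(t).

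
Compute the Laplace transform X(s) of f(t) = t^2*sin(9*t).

L{sin(9t)} = 9/(s^2 + 81).
Then apply L{t^2·g(t)} = (-1)^2 d^2/ds^2[G(s)] with G(s) = 9/(s^2 + 81):
differentiating 2 times and applying the sign gives 54*(s^2 - 27)/(s^2 + 81)^3.

X(s) = 54*(s^2 - 27)/(s^2 + 81)^3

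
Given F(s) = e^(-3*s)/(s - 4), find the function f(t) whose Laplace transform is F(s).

f(t) = Heaviside(t - 3)*(exp(4*t - 12))

The factor e^(-3s) signals a time shift by c = 3 (second shifting theorem).
L{e^(4t)} = 1/(s - 4), so L^-1{1/(s - 4)} = e^(4*t).
Hence the inverse is u(t - 3) times that function evaluated at t - 3.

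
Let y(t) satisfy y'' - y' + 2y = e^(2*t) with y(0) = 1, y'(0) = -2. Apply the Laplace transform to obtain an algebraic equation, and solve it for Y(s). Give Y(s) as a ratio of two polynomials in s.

Apply the Laplace transform to the equation.
The derivative rules (L{y''} = s^2 Y - s·y(0) - y'(0) and L{y'} = sY - y(0), with y(0) = 1, y'(0) = -2) turn the left side into (s^2 - s + 2)Y - (s - 3).
The right side is L{e^(2*t)} = 1/(s - 2).
So (s^2 - s + 2)Y = 1/(s - 2) + (s - 3).
Solve for Y(s) and write it as one ratio of polynomials.

Y(s) = (s^2 - 5*s + 7)/(s^3 - 3*s^2 + 4*s - 4)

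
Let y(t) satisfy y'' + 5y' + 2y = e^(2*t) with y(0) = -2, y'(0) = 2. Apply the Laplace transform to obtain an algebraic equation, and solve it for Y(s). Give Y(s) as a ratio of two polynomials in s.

Take the Laplace transform of both sides.
With L{y''} = s^2 Y - s·y(0) - y'(0) and L{y'} = sY - y(0), with y(0) = -2, y'(0) = 2: the LHS transforms to (s^2 + 5*s + 2)Y - (-2*s - 8).
The right side is L{e^(2*t)} = 1/(s - 2).
So (s^2 + 5*s + 2)Y = 1/(s - 2) + (-2*s - 8).
Solve for Y(s) and write it as one ratio of polynomials.

Y(s) = (-2*s^2 - 4*s + 17)/(s^3 + 3*s^2 - 8*s - 4)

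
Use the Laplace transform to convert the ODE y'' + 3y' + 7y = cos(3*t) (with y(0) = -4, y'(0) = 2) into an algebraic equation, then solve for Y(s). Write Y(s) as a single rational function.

Y(s) = (-4*s^3 - 10*s^2 - 35*s - 90)/(s^4 + 3*s^3 + 16*s^2 + 27*s + 63)

Laplace-transform each side.
The derivative rules (L{y''} = s^2 Y - s·y(0) - y'(0) and L{y'} = sY - y(0), with y(0) = -4, y'(0) = 2) turn the left side into (s^2 + 3*s + 7)Y - (-4*s - 10).
The right side is L{cos(3*t)} = s/(s^2 + 9).
So (s^2 + 3*s + 7)Y = s/(s^2 + 9) + (-4*s - 10).
Isolate Y and clear denominators.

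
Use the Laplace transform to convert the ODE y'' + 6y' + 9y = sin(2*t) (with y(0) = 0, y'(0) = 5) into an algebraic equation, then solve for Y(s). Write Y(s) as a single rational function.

Y(s) = (5*s^2 + 22)/(s^4 + 6*s^3 + 13*s^2 + 24*s + 36)

Take the Laplace transform of both sides.
The derivative rules (L{y''} = s^2 Y - s·y(0) - y'(0) and L{y'} = sY - y(0), with y(0) = 0, y'(0) = 5) turn the left side into (s^2 + 6*s + 9)Y - (5).
The right side is L{sin(2*t)} = 2/(s^2 + 4).
So (s^2 + 6*s + 9)Y = 2/(s^2 + 4) + (5).
Divide through and combine into a single rational function.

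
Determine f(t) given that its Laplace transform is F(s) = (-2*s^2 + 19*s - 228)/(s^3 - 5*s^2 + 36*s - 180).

f(t) = -3*exp(5*t) + 4*sin(6*t) + cos(6*t)

Factor the denominator: s^3 - 5*s^2 + 36*s - 180 = (s - 5)*(s^2 + 36).
Partial fraction decomposition gives [-3/(s - 5)] + [s/(s^2 + 36)] + [24/(s^2 + 36)].
Invert each term: -3/(s - 5) ↔ -3e^(5t); 1·s/(s^2 + 36) ↔ cos(6t); 4·6/(s^2 + 36) ↔ 4sin(6t).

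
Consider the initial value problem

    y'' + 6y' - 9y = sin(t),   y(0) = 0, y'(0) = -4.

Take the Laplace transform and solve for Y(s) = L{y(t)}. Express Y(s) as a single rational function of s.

Laplace-transform each side.
Using L{y''} = s^2 Y - s·y(0) - y'(0) and L{y'} = sY - y(0), with y(0) = 0, y'(0) = -4, the left side becomes (s^2 + 6*s - 9)Y - (-4).
The right side is L{sin(t)} = 1/(s^2 + 1).
So (s^2 + 6*s - 9)Y = 1/(s^2 + 1) + (-4).
Isolate Y and clear denominators.

Y(s) = (-4*s^2 - 3)/(s^4 + 6*s^3 - 8*s^2 + 6*s - 9)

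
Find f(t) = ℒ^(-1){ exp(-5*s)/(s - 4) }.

f(t) = Heaviside(t - 5)*(exp(4*t - 20))

The factor e^(-5s) signals a time shift by c = 5 (second shifting theorem).
L{e^(4t)} = 1/(s - 4), so L^-1{1/(s - 4)} = exp(4*t).
Hence the inverse is u(t - 5) times that function evaluated at t - 5.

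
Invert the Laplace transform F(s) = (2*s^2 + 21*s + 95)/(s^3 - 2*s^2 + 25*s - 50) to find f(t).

Factor the denominator: s^3 - 2*s^2 + 25*s - 50 = (s - 2)*(s^2 + 25).
Partial fraction decomposition gives [5/(s - 2)] + [-3*s/(s^2 + 25)] + [15/(s^2 + 25)].
Invert each term: 5/(s - 2) ↔ 5e^(2t); -3·s/(s^2 + 25) ↔ -3cos(5t); 3·5/(s^2 + 25) ↔ 3sin(5t).

f(t) = 5*exp(2*t) + 3*sin(5*t) - 3*cos(5*t)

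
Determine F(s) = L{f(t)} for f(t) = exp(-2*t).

L{1} = 1/s.
By the first shifting theorem, multiplying by e^(-2t) replaces s with s + 2.

F(s) = 1/(s + 2)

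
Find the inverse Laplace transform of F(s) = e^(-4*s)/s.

Heaviside(t - 4)

The factor e^(-4s) signals a time shift by c = 4 (second shifting theorem).
L{1} = 1/s, so L^-1{1/s} = 1.
Hence the inverse is u(t - 4) times that function evaluated at t - 4.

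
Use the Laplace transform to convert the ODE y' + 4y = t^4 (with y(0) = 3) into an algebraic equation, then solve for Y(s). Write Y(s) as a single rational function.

Apply the Laplace transform to the equation.
Using L{y'} = sY - y(0) = sY - 3, the left side becomes (s + 4)Y - (3).
The right side is L{t^4} = 24/s^5.
So (s + 4)Y = 24/s^5 + (3).
Divide through and combine into a single rational function.

Y(s) = (3*s^5 + 24)/(s^6 + 4*s^5)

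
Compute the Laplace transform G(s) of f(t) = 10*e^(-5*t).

L{10} = 10/s.
By the first shifting theorem, multiplying by e^(-5t) replaces s with s + 5.

G(s) = 10/(s + 5)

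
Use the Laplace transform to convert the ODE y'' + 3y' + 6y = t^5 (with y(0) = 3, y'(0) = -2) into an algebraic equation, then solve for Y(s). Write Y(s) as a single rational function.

Y(s) = (3*s^7 + 7*s^6 + 120)/(s^8 + 3*s^7 + 6*s^6)

Apply the Laplace transform to the equation.
The derivative rules (L{y''} = s^2 Y - s·y(0) - y'(0) and L{y'} = sY - y(0), with y(0) = 3, y'(0) = -2) turn the left side into (s^2 + 3*s + 6)Y - (3*s + 7).
The right side is L{t^5} = 120/s^6.
So (s^2 + 3*s + 6)Y = 120/s^6 + (3*s + 7).
Divide through and combine into a single rational function.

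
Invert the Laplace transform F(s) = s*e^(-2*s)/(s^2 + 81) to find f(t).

The factor e^(-2s) signals a time shift by c = 2 (second shifting theorem).
L{cos(9t)} = s/(s^2 + 81), so L^-1{s/(s^2 + 81)} = cos(9*t).
Hence the inverse is u(t - 2) times that function evaluated at t - 2.

f(t) = Heaviside(t - 2)*(cos(9*t - 18))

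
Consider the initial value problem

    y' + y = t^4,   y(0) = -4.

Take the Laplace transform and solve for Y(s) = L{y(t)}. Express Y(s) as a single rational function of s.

Y(s) = (-4*s^5 + 24)/(s^6 + s^5)

Take the Laplace transform of both sides.
The derivative rules (L{y'} = sY - y(0) = sY - (-4)) turn the left side into (s + 1)Y - (-4).
The right side is L{t^4} = 24/s^5.
So (s + 1)Y = 24/s^5 + (-4).
Solve for Y(s) and write it as one ratio of polynomials.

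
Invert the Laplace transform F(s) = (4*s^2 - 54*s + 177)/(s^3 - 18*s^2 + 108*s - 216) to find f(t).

Factor the denominator: s^3 - 18*s^2 + 108*s - 216 = (s - 6)^3.
Partial fraction decomposition gives [4/(s - 6)] + [-6/(s - 6)^2] + [-3/(s - 6)^3].
Invert each term: 4/(s - 6) ↔ 4e^(6t); -6/(s - 6)^2 ↔ -6t·e^(6t); -3/(s - 6)^3 ↔ (-3/2)t^2·e^(6t).

f(t) = -3*t^2*exp(6*t)/2 - 6*t*exp(6*t) + 4*exp(6*t)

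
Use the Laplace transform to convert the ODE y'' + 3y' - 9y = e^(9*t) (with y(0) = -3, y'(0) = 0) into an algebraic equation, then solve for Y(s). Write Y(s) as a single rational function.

Y(s) = (-3*s^2 + 18*s + 82)/(s^3 - 6*s^2 - 36*s + 81)

Laplace-transform each side.
With L{y''} = s^2 Y - s·y(0) - y'(0) and L{y'} = sY - y(0), with y(0) = -3, y'(0) = 0: the LHS transforms to (s^2 + 3*s - 9)Y - (-3*s - 9).
The right side is L{e^(9*t)} = 1/(s - 9).
So (s^2 + 3*s - 9)Y = 1/(s - 9) + (-3*s - 9).
Solve for Y(s) and write it as one ratio of polynomials.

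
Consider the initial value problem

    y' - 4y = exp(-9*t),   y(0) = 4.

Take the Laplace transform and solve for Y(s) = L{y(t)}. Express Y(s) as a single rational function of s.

Y(s) = (4*s + 37)/(s^2 + 5*s - 36)

Take the Laplace transform of both sides.
With L{y'} = sY - y(0) = sY - 4: the LHS transforms to (s - 4)Y - (4).
The right side is L{exp(-9*t)} = 1/(s + 9).
So (s - 4)Y = 1/(s + 9) + (4).
Solve for Y(s) and write it as one ratio of polynomials.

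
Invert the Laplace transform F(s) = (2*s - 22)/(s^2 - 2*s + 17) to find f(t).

Complete the square in the denominator: s^2 - 2*s + 17 = (s - 1)^2 + 4^2.
Split the numerator to match: 2*s - 22 = 2·(s - 1) - 5·4.
Invert each term: 2·(s - 1)/((s - 1)^2 + 16) ↔ 2e^(t)cos(4t); -5·4/((s - 1)^2 + 16) ↔ -5e^(t)sin(4t).

f(t) = -5*exp(t)*sin(4*t) + 2*exp(t)*cos(4*t)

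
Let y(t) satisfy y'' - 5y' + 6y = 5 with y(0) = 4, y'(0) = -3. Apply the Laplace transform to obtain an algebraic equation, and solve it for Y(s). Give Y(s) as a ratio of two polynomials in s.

Transform both sides with L{·}.
Using L{y''} = s^2 Y - s·y(0) - y'(0) and L{y'} = sY - y(0), with y(0) = 4, y'(0) = -3, the left side becomes (s^2 - 5*s + 6)Y - (4*s - 23).
The right side is L{5} = 5/s.
So (s^2 - 5*s + 6)Y = 5/s + (4*s - 23).
Divide through and combine into a single rational function.

Y(s) = (4*s^2 - 23*s + 5)/(s^3 - 5*s^2 + 6*s)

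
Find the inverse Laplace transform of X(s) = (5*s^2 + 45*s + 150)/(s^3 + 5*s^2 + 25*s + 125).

5*sin(5*t) + 4*cos(5*t) + exp(-5*t)

Factor the denominator: s^3 + 5*s^2 + 25*s + 125 = (s + 5)*(s^2 + 25).
Partial fraction decomposition gives [1/(s + 5)] + [4*s/(s^2 + 25)] + [25/(s^2 + 25)].
Invert each term: 1/(s + 5) ↔ e^(-5t); 4·s/(s^2 + 25) ↔ 4cos(5t); 5·5/(s^2 + 25) ↔ 5sin(5t).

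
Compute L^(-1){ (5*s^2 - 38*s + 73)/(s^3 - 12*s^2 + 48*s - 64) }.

t^2*exp(4*t)/2 + 2*t*exp(4*t) + 5*exp(4*t)

Factor the denominator: s^3 - 12*s^2 + 48*s - 64 = (s - 4)^3.
Partial fraction decomposition gives [5/(s - 4)] + [2/(s - 4)^2] + [(s - 4)^(-3)].
Invert each term: 5/(s - 4) ↔ 5e^(4t); 2/(s - 4)^2 ↔ 2t·e^(4t); 1/(s - 4)^3 ↔ (1/2)t^2·e^(4t).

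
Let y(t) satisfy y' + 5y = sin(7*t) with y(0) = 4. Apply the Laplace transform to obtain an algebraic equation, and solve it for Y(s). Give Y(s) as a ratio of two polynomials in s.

Y(s) = (4*s^2 + 203)/(s^3 + 5*s^2 + 49*s + 245)

Laplace-transform each side.
The derivative rules (L{y'} = sY - y(0) = sY - 4) turn the left side into (s + 5)Y - (4).
The right side is L{sin(7*t)} = 7/(s^2 + 49).
So (s + 5)Y = 7/(s^2 + 49) + (4).
Divide through and combine into a single rational function.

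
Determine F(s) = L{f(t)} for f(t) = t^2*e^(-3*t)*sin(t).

F(s) = 2*(3*s^2 + 18*s + 26)/(s^2 + 6*s + 10)^3

L{sin(t)} = 1/(s^2 + 1).
Multiplying by e^(-3t) shifts s → s + 3, so L{e^(-3*t)*sin(t)} = 1/((s + 3)^2 + 1).
Then apply L{t^2·g(t)} = (-1)^2 d^2/ds^2[G(s)] with G(s) = 1/((s + 3)^2 + 1):
differentiating 2 times and applying the sign gives 2*(3*s^2 + 18*s + 26)/(s^2 + 6*s + 10)^3.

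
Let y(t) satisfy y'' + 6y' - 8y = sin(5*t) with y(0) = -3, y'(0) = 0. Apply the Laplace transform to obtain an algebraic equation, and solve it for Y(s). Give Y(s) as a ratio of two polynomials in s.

Apply the Laplace transform to the equation.
Using L{y''} = s^2 Y - s·y(0) - y'(0) and L{y'} = sY - y(0), with y(0) = -3, y'(0) = 0, the left side becomes (s^2 + 6*s - 8)Y - (-3*s - 18).
The right side is L{sin(5*t)} = 5/(s^2 + 25).
So (s^2 + 6*s - 8)Y = 5/(s^2 + 25) + (-3*s - 18).
Isolate Y and clear denominators.

Y(s) = (-3*s^3 - 18*s^2 - 75*s - 445)/(s^4 + 6*s^3 + 17*s^2 + 150*s - 200)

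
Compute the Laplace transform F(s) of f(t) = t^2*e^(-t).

F(s) = 2/(s + 1)^3

L{e^(-t)} = 1/(s + 1).
Then apply L{t^2·g(t)} = (-1)^2 d^2/ds^2[G(s)] with G(s) = 1/(s + 1):
differentiating 2 times and applying the sign gives 2/(s + 1)^3.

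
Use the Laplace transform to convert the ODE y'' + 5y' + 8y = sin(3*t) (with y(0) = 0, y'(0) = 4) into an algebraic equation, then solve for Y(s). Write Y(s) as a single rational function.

Laplace-transform each side.
With L{y''} = s^2 Y - s·y(0) - y'(0) and L{y'} = sY - y(0), with y(0) = 0, y'(0) = 4: the LHS transforms to (s^2 + 5*s + 8)Y - (4).
The right side is L{sin(3*t)} = 3/(s^2 + 9).
So (s^2 + 5*s + 8)Y = 3/(s^2 + 9) + (4).
Isolate Y and clear denominators.

Y(s) = (4*s^2 + 39)/(s^4 + 5*s^3 + 17*s^2 + 45*s + 72)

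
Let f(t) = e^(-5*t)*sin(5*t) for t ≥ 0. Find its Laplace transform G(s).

L{sin(5t)} = 5/(s^2 + 25).
By the first shifting theorem, multiplying by e^(-5t) replaces s with s + 5.

G(s) = 5/((s + 5)^2 + 25)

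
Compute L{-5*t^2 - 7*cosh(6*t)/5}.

Apply the Laplace transform termwise.
(-5)·[L{t^2} = 2!/s^3 = 2/s^3]; (-7/5)·[L{cosh(6t)} = s/(s^2 - 36)].

-7*s/(5*(s^2 - 36)) - 10/s^3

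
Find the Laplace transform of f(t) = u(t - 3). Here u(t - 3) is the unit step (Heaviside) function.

By the second shifting theorem, L{u(t - c)·g(t - c)} = e^(-cs)·G(s) with c = 3 and G(s) = L{g(t)}.
L{1} = 1/s.

exp(-3*s)/s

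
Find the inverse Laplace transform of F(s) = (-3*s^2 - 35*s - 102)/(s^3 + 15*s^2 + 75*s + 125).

Factor the denominator: s^3 + 15*s^2 + 75*s + 125 = (s + 5)^3.
Partial fraction decomposition gives [-3/(s + 5)] + [-5/(s + 5)^2] + [-2/(s + 5)^3].
Invert each term: -3/(s + 5) ↔ -3e^(-5t); -5/(s + 5)^2 ↔ -5t·e^(-5t); -2/(s + 5)^3 ↔ (-1)t^2·e^(-5t).

-t^2*exp(-5*t) - 5*t*exp(-5*t) - 3*exp(-5*t)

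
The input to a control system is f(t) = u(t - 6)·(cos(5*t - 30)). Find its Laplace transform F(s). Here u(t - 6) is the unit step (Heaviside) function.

By the second shifting theorem, L{u(t - c)·g(t - c)} = e^(-cs)·G(s) with c = 6 and G(s) = L{g(t)}.
L{cos(5t)} = s/(s^2 + 25).

F(s) = s*exp(-6*s)/(s^2 + 25)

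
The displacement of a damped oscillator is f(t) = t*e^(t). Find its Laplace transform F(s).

L{e^(t)} = 1/(s - 1).
Then apply L{t·g(t)} = -d/ds[G(s)] with G(s) = 1/(s - 1):
differentiating 1 time and applying the sign gives (s - 1)^(-2).

F(s) = (s - 1)^(-2)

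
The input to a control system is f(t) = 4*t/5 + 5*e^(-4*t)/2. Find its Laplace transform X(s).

X(s) = 5/(2*(s + 4)) + 4/(5*s^2)

The transform is linear, so treat each term independently.
(4/5)·[L{t} = 1!/s^2 = 1/s^2]; (5/2)·[L{e^(-4t)} = 1/(s + 4)].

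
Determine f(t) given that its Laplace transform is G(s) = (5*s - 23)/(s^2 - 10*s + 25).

f(t) = 2*t*exp(5*t) + 5*exp(5*t)

Factor the denominator: s^2 - 10*s + 25 = (s - 5)^2.
Partial fraction decomposition gives [5/(s - 5)] + [2/(s - 5)^2].
Invert each term: 5/(s - 5) ↔ 5e^(5t); 2/(s - 5)^2 ↔ 2t·e^(5t).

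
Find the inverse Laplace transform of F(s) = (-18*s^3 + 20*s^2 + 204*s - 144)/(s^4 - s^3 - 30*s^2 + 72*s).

-4*exp(4*t) - 6*exp(3*t) - 2 - 6*exp(-6*t)

Factor the denominator: s^4 - s^3 - 30*s^2 + 72*s = s*(s - 4)*(s - 3)*(s + 6).
Partial fraction decomposition gives [-6/(s + 6)] + [-2/s] + [-4/(s - 4)] + [-6/(s - 3)].
Invert each term: -6/(s + 6) ↔ -6e^(-6t); -2/(s - 0) ↔ -2e^(0t); -4/(s - 4) ↔ -4e^(4t); -6/(s - 3) ↔ -6e^(3t).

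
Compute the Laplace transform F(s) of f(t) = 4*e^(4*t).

L{4} = 4/s.
By the first shifting theorem, multiplying by e^(4t) replaces s with s - 4.

F(s) = 4/(s - 4)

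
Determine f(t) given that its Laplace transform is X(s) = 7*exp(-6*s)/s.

f(t) = Heaviside(t - 6)*(7)

The factor e^(-6s) signals a time shift by c = 6 (second shifting theorem).
L{7} = 7/s, so L^-1{7/s} = 7.
Hence the inverse is u(t - 6) times that function evaluated at t - 6.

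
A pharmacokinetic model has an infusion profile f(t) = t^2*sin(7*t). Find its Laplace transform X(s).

L{sin(7t)} = 7/(s^2 + 49).
Then apply L{t^2·g(t)} = (-1)^2 d^2/ds^2[G(s)] with G(s) = 7/(s^2 + 49):
differentiating 2 times and applying the sign gives 14*(3*s^2 - 49)/(s^2 + 49)^3.

X(s) = 14*(3*s^2 - 49)/(s^2 + 49)^3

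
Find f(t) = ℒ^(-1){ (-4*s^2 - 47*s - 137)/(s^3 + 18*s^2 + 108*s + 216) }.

Factor the denominator: s^3 + 18*s^2 + 108*s + 216 = (s + 6)^3.
Partial fraction decomposition gives [-4/(s + 6)] + [(s + 6)^(-2)] + [(s + 6)^(-3)].
Invert each term: -4/(s + 6) ↔ -4e^(-6t); 1/(s + 6)^2 ↔ t·e^(-6t); 1/(s + 6)^3 ↔ (1/2)t^2·e^(-6t).

f(t) = t^2*exp(-6*t)/2 + t*exp(-6*t) - 4*exp(-6*t)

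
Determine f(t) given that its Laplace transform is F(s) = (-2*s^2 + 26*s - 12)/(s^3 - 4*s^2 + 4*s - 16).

Factor the denominator: s^3 - 4*s^2 + 4*s - 16 = (s - 4)*(s^2 + 4).
Partial fraction decomposition gives [3/(s - 4)] + [-5*s/(s^2 + 4)] + [6/(s^2 + 4)].
Invert each term: 3/(s - 4) ↔ 3e^(4t); -5·s/(s^2 + 4) ↔ -5cos(2t); 3·2/(s^2 + 4) ↔ 3sin(2t).

f(t) = 3*exp(4*t) + 3*sin(2*t) - 5*cos(2*t)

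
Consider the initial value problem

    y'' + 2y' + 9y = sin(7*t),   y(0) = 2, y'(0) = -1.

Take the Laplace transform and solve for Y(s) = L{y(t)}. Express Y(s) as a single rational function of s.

Y(s) = (2*s^3 + 3*s^2 + 98*s + 154)/(s^4 + 2*s^3 + 58*s^2 + 98*s + 441)

Apply the Laplace transform to the equation.
Using L{y''} = s^2 Y - s·y(0) - y'(0) and L{y'} = sY - y(0), with y(0) = 2, y'(0) = -1, the left side becomes (s^2 + 2*s + 9)Y - (2*s + 3).
The right side is L{sin(7*t)} = 7/(s^2 + 49).
So (s^2 + 2*s + 9)Y = 7/(s^2 + 49) + (2*s + 3).
Isolate Y and clear denominators.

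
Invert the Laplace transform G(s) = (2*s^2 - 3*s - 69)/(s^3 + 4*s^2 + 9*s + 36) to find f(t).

f(t) = -5*sin(3*t) + 3*cos(3*t) - exp(-4*t)

Factor the denominator: s^3 + 4*s^2 + 9*s + 36 = (s + 4)*(s^2 + 9).
Partial fraction decomposition gives [-1/(s + 4)] + [3*s/(s^2 + 9)] + [-15/(s^2 + 9)].
Invert each term: -1/(s + 4) ↔ -e^(-4t); 3·s/(s^2 + 9) ↔ 3cos(3t); -5·3/(s^2 + 9) ↔ -5sin(3t).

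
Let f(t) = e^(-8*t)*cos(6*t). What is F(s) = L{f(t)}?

L{cos(6t)} = s/(s^2 + 36).
By the first shifting theorem, multiplying by e^(-8t) replaces s with s + 8.

F(s) = (s + 8)/((s + 8)^2 + 36)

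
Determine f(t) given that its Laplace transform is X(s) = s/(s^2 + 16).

Since L{cos(4t)} = s/(s^2 + 16), the inverse is cos(4*t).

f(t) = cos(4*t)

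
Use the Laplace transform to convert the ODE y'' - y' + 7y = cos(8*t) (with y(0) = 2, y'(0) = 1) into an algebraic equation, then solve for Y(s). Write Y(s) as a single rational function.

Y(s) = (2*s^3 - s^2 + 129*s - 64)/(s^4 - s^3 + 71*s^2 - 64*s + 448)

Laplace-transform each side.
With L{y''} = s^2 Y - s·y(0) - y'(0) and L{y'} = sY - y(0), with y(0) = 2, y'(0) = 1: the LHS transforms to (s^2 - s + 7)Y - (2*s - 1).
The right side is L{cos(8*t)} = s/(s^2 + 64).
So (s^2 - s + 7)Y = s/(s^2 + 64) + (2*s - 1).
Isolate Y and clear denominators.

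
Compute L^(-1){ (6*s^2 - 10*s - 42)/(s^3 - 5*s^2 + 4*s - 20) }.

2*exp(5*t) + 5*sin(2*t) + 4*cos(2*t)

Factor the denominator: s^3 - 5*s^2 + 4*s - 20 = (s - 5)*(s^2 + 4).
Partial fraction decomposition gives [2/(s - 5)] + [4*s/(s^2 + 4)] + [10/(s^2 + 4)].
Invert each term: 2/(s - 5) ↔ 2e^(5t); 4·s/(s^2 + 4) ↔ 4cos(2t); 5·2/(s^2 + 4) ↔ 5sin(2t).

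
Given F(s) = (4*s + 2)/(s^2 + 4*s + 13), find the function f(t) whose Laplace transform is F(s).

Complete the square in the denominator: s^2 + 4*s + 13 = (s + 2)^2 + 3^2.
Split the numerator to match: 4*s + 2 = 4·(s + 2) - 2·3.
Invert each term: 4·(s + 2)/((s + 2)^2 + 9) ↔ 4e^(-2t)cos(3t); -2·3/((s + 2)^2 + 9) ↔ -2e^(-2t)sin(3t).

f(t) = -2*exp(-2*t)*sin(3*t) + 4*exp(-2*t)*cos(3*t)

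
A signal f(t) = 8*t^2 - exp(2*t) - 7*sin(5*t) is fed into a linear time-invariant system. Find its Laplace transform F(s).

F(s) = -35/(s^2 + 25) - 1/(s - 2) + 16/s^3

By linearity of the Laplace transform, transform each term separately.
(-7)·[L{sin(5t)} = 5/(s^2 + 25)]; (8)·[L{t^2} = 2!/s^3 = 2/s^3]; (-1)·[L{e^(2t)} = 1/(s - 2)].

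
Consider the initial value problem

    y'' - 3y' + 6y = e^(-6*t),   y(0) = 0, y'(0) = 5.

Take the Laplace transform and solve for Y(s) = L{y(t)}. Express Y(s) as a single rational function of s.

Y(s) = (5*s + 31)/(s^3 + 3*s^2 - 12*s + 36)

Transform both sides with L{·}.
With L{y''} = s^2 Y - s·y(0) - y'(0) and L{y'} = sY - y(0), with y(0) = 0, y'(0) = 5: the LHS transforms to (s^2 - 3*s + 6)Y - (5).
The right side is L{e^(-6*t)} = 1/(s + 6).
So (s^2 - 3*s + 6)Y = 1/(s + 6) + (5).
Isolate Y and clear denominators.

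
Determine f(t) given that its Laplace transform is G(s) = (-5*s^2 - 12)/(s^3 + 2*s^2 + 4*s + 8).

f(t) = sin(2*t) - cos(2*t) - 4*exp(-2*t)

Factor the denominator: s^3 + 2*s^2 + 4*s + 8 = (s + 2)*(s^2 + 4).
Partial fraction decomposition gives [-4/(s + 2)] + [-s/(s^2 + 4)] + [2/(s^2 + 4)].
Invert each term: -4/(s + 2) ↔ -4e^(-2t); -1·s/(s^2 + 4) ↔ -cos(2t); 1·2/(s^2 + 4) ↔ sin(2t).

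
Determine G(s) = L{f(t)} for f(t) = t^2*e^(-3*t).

G(s) = 2/(s + 3)^3

L{t^2} = 2!/s^3 = 2/s^3.
By the first shifting theorem, multiplying by e^(-3t) replaces s with s + 3.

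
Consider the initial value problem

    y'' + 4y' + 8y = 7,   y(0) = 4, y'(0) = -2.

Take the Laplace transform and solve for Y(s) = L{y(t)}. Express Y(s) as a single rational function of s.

Y(s) = (4*s^2 + 14*s + 7)/(s^3 + 4*s^2 + 8*s)

Laplace-transform each side.
The derivative rules (L{y''} = s^2 Y - s·y(0) - y'(0) and L{y'} = sY - y(0), with y(0) = 4, y'(0) = -2) turn the left side into (s^2 + 4*s + 8)Y - (4*s + 14).
The right side is L{7} = 7/s.
So (s^2 + 4*s + 8)Y = 7/s + (4*s + 14).
Isolate Y and clear denominators.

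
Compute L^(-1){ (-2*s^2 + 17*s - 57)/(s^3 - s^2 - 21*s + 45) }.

Factor the denominator: s^3 - s^2 - 21*s + 45 = (s - 3)^2*(s + 5).
Partial fraction decomposition gives [1/(s - 3)] + [-3/(s - 3)^2] + [-3/(s + 5)].
Invert each term: 1/(s - 3) ↔ e^(3t); -3/(s - 3)^2 ↔ -3t·e^(3t); -3/(s + 5) ↔ -3e^(-5t).

-3*t*exp(3*t) + exp(3*t) - 3*exp(-5*t)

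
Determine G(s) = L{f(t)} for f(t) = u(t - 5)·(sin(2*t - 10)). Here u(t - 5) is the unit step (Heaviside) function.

By the second shifting theorem, L{u(t - c)·g(t - c)} = e^(-cs)·H(s) with c = 5 and H(s) = L{g(t)}.
L{sin(2t)} = 2/(s^2 + 4).

G(s) = 2*exp(-5*s)/(s^2 + 4)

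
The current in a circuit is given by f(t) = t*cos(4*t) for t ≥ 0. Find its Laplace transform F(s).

L{cos(4t)} = s/(s^2 + 16).
Then apply L{t·g(t)} = -d/ds[G(s)] with G(s) = s/(s^2 + 16):
differentiating 1 time and applying the sign gives (s - 4)*(s + 4)/(s^2 + 16)^2.

F(s) = (s - 4)*(s + 4)/(s^2 + 16)^2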